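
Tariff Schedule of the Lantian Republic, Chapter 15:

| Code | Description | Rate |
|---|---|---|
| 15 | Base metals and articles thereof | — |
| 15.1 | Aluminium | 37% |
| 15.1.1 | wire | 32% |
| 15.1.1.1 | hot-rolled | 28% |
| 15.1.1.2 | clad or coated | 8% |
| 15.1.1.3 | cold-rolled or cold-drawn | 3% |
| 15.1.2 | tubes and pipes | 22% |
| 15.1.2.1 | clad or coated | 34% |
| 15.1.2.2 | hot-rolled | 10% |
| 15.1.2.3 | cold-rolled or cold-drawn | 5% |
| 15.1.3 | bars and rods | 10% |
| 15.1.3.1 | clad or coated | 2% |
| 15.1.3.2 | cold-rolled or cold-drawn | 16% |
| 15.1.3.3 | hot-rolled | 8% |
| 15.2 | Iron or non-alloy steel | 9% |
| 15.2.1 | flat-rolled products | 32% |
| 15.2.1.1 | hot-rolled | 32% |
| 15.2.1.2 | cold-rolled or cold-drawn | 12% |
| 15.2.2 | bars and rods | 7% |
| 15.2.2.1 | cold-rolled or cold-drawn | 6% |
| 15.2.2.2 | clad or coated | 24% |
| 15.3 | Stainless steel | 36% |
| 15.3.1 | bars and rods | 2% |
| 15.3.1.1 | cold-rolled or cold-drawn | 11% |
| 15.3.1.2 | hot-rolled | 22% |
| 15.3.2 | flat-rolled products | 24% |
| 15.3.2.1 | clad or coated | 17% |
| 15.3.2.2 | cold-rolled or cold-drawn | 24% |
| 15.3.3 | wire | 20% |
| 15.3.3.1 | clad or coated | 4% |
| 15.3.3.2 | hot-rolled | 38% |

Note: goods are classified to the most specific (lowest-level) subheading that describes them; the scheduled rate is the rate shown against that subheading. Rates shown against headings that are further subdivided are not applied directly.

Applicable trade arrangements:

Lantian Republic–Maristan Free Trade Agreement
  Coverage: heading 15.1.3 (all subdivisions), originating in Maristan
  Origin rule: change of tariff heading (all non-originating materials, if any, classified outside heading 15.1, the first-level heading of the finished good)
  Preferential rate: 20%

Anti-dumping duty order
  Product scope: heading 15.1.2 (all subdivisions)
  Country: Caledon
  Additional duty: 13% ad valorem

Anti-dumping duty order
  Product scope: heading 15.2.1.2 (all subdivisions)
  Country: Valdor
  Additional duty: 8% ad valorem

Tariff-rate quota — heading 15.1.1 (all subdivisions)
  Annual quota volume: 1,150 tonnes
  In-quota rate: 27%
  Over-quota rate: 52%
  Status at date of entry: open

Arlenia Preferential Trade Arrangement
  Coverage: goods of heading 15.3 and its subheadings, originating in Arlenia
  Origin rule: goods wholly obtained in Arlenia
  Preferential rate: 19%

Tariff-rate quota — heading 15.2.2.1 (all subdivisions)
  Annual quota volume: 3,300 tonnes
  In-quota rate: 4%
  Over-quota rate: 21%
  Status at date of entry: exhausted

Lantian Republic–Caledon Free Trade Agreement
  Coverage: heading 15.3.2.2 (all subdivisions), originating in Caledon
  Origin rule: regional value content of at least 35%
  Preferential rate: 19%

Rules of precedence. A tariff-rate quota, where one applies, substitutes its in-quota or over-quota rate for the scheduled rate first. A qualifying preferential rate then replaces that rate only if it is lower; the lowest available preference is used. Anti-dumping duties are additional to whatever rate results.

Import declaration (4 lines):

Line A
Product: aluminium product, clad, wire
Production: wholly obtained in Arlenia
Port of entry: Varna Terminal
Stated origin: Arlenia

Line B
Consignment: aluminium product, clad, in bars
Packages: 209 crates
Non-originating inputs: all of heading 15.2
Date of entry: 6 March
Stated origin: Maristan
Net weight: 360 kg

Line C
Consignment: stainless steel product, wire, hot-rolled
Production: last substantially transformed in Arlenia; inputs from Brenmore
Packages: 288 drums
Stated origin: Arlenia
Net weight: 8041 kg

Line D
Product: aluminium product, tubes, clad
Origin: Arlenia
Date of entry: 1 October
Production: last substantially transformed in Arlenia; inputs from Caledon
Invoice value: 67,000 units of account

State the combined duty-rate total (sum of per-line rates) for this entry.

Line A: aluminium → 15.1; wire → 15.1.1; clad → 15.1.1.2. Scheduled 8%. quota on 15.1.1 open → in-quota 27%; Arlenia agreement on 15.3: 15.1.1.2 not covered. → 27%.
Line B: aluminium → 15.1; in bars → 15.1.3; clad → 15.1.3.1. Scheduled 2%. Maristan agreement on 15.1.3: CTH met → 20% available; preference 20% not lower than 2% → no reduction. → 2%.
Line C: stainless steel → 15.3; wire → 15.3.3; hot-rolled → 15.3.3.2. Scheduled 38%. Arlenia agreement on 15.3: not wholly obtained. → 38%.
Line D: aluminium → 15.1; tubes → 15.1.2; clad → 15.1.2.1. Scheduled 34%. Arlenia agreement on 15.3: 15.1.2.1 not covered. → 34%.
Sum: 27% + 2% + 38% + 34% = 101%.

101%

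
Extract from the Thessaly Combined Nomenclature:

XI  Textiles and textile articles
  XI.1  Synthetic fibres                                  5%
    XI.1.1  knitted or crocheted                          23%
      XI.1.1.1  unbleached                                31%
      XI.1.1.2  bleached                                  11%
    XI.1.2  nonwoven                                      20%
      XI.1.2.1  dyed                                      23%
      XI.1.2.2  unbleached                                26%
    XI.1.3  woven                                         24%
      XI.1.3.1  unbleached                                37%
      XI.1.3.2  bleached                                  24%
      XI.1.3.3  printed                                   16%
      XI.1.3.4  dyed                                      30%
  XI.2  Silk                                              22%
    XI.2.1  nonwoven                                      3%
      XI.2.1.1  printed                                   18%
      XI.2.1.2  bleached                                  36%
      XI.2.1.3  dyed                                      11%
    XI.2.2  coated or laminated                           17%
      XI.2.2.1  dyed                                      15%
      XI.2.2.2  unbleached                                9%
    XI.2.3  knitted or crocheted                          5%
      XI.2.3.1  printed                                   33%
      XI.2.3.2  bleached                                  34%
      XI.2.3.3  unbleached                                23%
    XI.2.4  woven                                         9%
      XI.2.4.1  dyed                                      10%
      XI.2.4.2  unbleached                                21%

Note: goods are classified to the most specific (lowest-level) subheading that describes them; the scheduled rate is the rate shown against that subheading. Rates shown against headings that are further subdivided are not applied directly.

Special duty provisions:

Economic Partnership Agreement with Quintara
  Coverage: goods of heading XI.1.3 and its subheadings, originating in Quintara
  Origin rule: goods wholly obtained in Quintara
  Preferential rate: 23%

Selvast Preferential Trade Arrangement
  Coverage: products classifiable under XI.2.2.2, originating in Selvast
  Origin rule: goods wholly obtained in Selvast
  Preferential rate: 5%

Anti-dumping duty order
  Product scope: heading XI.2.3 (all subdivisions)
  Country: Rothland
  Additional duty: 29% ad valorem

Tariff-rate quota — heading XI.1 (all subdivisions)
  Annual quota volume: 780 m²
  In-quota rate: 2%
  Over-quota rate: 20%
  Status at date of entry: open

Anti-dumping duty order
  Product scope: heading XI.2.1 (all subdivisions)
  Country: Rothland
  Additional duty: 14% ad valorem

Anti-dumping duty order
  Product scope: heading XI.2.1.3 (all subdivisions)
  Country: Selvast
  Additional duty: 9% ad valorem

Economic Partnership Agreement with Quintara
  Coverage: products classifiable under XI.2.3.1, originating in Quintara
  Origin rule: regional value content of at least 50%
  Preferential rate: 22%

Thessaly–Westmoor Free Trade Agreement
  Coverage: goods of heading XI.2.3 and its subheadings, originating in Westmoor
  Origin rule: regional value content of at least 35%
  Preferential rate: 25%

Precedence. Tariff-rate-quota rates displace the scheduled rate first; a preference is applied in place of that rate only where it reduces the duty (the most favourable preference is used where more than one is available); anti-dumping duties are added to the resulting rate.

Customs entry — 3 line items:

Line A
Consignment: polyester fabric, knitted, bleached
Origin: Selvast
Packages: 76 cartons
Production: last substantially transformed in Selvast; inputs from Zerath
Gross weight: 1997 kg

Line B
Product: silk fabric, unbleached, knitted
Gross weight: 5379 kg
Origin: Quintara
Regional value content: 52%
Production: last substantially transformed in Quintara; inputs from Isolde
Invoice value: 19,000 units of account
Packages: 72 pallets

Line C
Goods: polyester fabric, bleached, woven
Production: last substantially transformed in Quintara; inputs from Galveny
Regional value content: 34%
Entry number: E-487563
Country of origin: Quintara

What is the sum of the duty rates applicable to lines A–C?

Line A: polyester → XI.1; knitted → XI.1.1; bleached → XI.1.1.2. Scheduled 11%. quota on XI.1 open → in-quota 2%; Selvast agreement on XI.2.2.2: XI.1.1.2 not covered. → 2%.
Line B: silk → XI.2; knitted → XI.2.3; unbleached → XI.2.3.3. Scheduled 23%. Quintara agreement on XI.1.3: XI.2.3.3 not covered; Quintara agreement on XI.2.3.1: XI.2.3.3 not covered. → 23%.
Line C: polyester → XI.1; woven → XI.1.3; bleached → XI.1.3.2. Scheduled 24%. quota on XI.1 open → in-quota 2%; Quintara agreement on XI.1.3: not wholly obtained; Quintara agreement on XI.2.3.1: XI.1.3.2 not covered. → 2%.
Sum: 2% + 23% + 2% = 27%.

27%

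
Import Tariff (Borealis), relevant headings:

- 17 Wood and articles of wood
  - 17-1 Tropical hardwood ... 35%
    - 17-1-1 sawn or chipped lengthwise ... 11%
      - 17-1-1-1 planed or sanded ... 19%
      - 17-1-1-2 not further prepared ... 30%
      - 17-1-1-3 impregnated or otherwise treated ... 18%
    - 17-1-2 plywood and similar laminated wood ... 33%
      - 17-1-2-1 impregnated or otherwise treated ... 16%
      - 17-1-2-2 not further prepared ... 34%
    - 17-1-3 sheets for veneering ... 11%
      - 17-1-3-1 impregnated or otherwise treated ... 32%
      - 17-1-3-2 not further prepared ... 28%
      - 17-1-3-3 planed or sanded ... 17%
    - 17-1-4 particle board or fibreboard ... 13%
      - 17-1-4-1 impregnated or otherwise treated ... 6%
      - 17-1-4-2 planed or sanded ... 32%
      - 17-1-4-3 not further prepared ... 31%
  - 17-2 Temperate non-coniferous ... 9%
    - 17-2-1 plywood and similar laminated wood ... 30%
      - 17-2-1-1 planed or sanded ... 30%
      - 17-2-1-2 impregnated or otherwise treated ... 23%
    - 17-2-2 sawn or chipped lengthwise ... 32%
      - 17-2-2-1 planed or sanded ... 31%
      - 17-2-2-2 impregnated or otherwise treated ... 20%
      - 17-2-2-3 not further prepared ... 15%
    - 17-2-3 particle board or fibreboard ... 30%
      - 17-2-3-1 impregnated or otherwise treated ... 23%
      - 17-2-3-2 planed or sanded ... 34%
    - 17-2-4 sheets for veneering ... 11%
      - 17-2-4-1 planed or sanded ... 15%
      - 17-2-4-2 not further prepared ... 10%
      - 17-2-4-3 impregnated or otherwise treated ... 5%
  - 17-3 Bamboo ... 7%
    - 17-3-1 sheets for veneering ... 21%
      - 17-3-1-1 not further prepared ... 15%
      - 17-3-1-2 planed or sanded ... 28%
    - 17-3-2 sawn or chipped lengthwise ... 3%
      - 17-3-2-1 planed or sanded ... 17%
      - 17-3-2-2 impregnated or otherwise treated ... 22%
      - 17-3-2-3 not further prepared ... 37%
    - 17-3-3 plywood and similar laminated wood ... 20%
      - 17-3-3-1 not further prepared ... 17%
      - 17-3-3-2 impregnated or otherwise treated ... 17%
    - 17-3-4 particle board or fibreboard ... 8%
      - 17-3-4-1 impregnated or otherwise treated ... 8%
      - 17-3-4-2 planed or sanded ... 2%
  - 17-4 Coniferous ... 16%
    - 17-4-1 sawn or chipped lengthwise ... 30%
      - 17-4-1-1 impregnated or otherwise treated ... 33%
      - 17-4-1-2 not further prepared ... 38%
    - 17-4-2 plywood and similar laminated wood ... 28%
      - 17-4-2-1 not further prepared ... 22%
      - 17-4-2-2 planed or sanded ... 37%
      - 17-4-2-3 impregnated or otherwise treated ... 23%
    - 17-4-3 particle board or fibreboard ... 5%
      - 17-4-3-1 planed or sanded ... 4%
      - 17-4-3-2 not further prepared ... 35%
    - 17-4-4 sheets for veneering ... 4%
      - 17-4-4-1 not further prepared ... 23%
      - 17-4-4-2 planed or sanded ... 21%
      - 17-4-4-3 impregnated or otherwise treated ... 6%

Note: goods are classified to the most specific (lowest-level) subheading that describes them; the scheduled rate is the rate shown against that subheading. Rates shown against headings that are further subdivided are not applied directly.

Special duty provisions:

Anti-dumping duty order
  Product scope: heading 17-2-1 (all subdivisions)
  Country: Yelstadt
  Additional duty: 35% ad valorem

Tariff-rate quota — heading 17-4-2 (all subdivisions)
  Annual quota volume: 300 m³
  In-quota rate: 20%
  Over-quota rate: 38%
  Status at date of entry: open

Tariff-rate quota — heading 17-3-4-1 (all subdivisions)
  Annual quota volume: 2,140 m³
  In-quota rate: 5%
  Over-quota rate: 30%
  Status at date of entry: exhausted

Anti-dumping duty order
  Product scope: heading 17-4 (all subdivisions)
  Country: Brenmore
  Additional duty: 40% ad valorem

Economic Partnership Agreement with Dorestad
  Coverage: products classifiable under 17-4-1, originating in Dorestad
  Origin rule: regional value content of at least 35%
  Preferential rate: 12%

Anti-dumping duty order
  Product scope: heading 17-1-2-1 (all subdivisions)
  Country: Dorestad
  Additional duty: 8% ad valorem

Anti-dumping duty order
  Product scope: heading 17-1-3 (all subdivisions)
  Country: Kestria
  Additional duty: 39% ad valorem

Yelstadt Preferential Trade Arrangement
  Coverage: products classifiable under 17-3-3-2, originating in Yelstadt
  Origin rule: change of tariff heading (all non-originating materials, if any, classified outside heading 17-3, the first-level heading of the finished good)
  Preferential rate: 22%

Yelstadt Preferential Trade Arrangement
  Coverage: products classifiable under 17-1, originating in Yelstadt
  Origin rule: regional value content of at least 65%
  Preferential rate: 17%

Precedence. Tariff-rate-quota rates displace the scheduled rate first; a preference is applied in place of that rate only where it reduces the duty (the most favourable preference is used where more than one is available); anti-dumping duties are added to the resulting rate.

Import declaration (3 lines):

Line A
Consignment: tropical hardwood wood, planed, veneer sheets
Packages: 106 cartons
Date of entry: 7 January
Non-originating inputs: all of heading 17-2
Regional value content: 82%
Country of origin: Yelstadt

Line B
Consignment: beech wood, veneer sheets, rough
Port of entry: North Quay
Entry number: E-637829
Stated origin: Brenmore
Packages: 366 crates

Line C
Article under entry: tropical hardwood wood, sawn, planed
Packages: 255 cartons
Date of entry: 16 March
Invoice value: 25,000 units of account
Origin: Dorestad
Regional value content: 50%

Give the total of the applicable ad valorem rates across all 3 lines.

46%

Line A: tropical hardwood → 17-1; veneer sheets → 17-1-3; planed → 17-1-3-3. Scheduled 17%. Yelstadt agreement on 17-3-3-2: 17-1-3-3 not covered; Yelstadt agreement on 17-1: RVC ≥ 65% → 17% available; preference 17% not lower than 17% → no reduction. → 17%.
Line B: beech → 17-2; veneer sheets → 17-2-4; rough → 17-2-4-2. Scheduled 10%. No special measure applies. → 10%.
Line C: tropical hardwood → 17-1; sawn → 17-1-1; planed → 17-1-1-1. Scheduled 19%. Dorestad agreement on 17-4-1: 17-1-1-1 not covered. → 19%.
Sum: 17% + 10% + 19% = 46%.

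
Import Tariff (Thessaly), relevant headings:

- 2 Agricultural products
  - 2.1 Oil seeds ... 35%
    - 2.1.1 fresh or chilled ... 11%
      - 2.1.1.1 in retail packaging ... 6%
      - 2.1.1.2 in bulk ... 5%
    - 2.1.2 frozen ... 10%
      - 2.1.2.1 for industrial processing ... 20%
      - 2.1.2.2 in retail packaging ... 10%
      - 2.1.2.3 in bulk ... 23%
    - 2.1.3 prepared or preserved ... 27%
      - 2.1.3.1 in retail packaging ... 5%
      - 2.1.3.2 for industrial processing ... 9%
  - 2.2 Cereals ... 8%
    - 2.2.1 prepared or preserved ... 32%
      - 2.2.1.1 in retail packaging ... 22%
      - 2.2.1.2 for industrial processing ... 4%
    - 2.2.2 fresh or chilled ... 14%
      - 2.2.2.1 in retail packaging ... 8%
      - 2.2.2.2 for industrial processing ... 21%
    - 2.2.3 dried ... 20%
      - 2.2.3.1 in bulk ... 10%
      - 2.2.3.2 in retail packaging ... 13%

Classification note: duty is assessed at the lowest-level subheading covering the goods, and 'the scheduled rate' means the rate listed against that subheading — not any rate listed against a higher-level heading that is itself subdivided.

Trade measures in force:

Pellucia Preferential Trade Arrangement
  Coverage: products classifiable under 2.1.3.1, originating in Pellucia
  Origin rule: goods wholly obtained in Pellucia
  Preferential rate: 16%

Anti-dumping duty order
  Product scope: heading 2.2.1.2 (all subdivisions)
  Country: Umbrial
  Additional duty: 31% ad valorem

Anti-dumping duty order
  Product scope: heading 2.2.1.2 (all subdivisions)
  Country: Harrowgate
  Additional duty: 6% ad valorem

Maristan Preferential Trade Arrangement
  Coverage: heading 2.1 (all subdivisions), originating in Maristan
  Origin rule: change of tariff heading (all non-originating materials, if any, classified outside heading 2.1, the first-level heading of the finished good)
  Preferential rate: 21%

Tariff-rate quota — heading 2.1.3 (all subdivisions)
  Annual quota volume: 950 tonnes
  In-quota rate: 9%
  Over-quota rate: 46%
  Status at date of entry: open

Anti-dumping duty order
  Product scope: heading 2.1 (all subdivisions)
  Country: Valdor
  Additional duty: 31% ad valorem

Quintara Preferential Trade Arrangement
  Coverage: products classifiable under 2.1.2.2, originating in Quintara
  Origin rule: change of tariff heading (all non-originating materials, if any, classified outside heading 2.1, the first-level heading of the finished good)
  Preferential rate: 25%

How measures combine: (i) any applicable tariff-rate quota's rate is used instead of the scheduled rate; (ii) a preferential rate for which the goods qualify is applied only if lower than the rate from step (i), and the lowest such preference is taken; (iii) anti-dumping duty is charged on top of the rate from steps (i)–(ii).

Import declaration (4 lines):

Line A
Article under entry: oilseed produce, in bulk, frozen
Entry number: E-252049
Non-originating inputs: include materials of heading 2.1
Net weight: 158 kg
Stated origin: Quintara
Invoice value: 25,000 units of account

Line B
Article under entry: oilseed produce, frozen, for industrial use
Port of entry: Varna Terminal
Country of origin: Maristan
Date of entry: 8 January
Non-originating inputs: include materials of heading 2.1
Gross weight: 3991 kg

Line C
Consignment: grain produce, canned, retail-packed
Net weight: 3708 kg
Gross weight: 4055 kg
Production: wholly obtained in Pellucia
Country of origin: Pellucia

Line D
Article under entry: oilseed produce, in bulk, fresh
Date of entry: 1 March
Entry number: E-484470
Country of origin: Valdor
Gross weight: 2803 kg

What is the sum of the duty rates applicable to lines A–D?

101%

Line A: oilseed → 2.1; frozen → 2.1.2; in bulk → 2.1.2.3. Scheduled 23%. Quintara agreement on 2.1.2.2: 2.1.2.3 not covered. → 23%.
Line B: oilseed → 2.1; frozen → 2.1.2; for industrial use → 2.1.2.1. Scheduled 20%. Maristan agreement on 2.1: CTH not met. → 20%.
Line C: grain → 2.2; canned → 2.2.1; retail-packed → 2.2.1.1. Scheduled 22%. Pellucia agreement on 2.1.3.1: 2.2.1.1 not covered. → 22%.
Line D: oilseed → 2.1; fresh → 2.1.1; in bulk → 2.1.1.2. Scheduled 5%. anti-dumping (Valdor, 2.1): +31%; total 5% + 31% = 36%. → 36%.
Sum: 23% + 20% + 22% + 36% = 101%.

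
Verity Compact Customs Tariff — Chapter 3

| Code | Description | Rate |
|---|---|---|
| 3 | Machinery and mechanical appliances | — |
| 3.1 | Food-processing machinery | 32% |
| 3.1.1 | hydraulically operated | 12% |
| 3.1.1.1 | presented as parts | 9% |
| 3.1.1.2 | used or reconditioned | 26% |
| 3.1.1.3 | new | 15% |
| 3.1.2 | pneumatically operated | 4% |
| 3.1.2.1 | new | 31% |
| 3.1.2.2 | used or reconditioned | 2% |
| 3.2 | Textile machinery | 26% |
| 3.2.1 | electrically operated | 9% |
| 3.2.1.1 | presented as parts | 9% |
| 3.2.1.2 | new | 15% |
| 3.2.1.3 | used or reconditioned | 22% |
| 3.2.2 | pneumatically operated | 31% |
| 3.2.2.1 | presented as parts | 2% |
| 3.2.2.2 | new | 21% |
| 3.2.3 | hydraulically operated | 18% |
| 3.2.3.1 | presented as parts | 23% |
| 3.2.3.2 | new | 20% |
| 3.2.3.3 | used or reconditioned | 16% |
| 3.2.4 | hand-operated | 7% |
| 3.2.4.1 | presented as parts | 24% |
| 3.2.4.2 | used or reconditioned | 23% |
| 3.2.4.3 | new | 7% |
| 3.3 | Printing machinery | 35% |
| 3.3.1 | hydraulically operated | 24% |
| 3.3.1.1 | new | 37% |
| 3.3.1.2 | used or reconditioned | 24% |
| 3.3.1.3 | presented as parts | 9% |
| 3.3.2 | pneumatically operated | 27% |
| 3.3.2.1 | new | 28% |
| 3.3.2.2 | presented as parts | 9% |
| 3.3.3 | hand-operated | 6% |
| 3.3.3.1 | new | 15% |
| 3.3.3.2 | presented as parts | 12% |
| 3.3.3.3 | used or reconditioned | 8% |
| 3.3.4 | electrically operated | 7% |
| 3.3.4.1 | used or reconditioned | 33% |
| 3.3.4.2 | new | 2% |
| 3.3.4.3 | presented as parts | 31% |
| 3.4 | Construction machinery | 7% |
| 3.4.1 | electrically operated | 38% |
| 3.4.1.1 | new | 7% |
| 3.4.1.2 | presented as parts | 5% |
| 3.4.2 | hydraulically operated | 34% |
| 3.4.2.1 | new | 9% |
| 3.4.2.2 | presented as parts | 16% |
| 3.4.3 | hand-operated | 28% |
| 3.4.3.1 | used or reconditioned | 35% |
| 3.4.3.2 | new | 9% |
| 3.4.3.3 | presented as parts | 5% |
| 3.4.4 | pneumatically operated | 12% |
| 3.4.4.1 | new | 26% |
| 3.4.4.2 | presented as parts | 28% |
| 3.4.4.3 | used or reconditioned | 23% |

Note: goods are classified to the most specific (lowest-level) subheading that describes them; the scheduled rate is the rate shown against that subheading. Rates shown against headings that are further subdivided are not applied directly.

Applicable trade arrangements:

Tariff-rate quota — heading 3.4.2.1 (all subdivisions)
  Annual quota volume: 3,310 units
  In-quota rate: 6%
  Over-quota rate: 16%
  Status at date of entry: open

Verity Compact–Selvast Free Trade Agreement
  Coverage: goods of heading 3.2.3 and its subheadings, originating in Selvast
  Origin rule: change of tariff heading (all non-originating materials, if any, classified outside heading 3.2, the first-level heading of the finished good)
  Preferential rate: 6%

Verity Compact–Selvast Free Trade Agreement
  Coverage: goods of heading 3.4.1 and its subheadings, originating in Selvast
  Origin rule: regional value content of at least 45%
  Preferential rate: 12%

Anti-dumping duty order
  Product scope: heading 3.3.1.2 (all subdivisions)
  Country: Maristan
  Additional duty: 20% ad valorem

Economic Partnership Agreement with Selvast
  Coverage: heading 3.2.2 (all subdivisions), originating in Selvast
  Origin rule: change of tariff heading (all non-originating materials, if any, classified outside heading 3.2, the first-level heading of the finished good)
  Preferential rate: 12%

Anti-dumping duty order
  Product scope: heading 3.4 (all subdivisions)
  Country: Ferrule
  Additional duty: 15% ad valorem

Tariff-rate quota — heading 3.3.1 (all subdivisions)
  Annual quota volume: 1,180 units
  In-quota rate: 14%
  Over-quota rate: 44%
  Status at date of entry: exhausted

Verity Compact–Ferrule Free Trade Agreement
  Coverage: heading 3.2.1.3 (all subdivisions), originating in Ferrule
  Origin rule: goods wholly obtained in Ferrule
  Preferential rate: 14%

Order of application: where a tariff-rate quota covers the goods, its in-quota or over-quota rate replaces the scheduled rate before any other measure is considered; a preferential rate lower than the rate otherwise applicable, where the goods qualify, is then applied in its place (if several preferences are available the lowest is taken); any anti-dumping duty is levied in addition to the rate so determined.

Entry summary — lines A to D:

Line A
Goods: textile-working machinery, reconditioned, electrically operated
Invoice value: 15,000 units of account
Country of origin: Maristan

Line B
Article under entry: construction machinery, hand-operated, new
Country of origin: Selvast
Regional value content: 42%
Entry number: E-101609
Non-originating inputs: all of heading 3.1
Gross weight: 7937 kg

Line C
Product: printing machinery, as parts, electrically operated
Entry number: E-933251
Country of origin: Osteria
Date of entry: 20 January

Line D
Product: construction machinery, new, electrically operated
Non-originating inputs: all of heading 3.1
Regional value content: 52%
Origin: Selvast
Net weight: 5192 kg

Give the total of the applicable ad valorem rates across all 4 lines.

Line A: textile-working → 3.2; electrically operated → 3.2.1; reconditioned → 3.2.1.3. Scheduled 22%. No special measure applies. → 22%.
Line B: construction → 3.4; hand-operated → 3.4.3; new → 3.4.3.2. Scheduled 9%. Selvast agreement on 3.2.3: 3.4.3.2 not covered; Selvast agreement on 3.4.1: 3.4.3.2 not covered; Selvast agreement on 3.2.2: 3.4.3.2 not covered. → 9%.
Line C: printing → 3.3; electrically operated → 3.3.4; as parts → 3.3.4.3. Scheduled 31%. No special measure applies. → 31%.
Line D: construction → 3.4; electrically operated → 3.4.1; new → 3.4.1.1. Scheduled 7%. Selvast agreement on 3.2.3: 3.4.1.1 not covered; Selvast agreement on 3.4.1: RVC ≥ 45% → 12% available; Selvast agreement on 3.2.2: 3.4.1.1 not covered; preference 12% not lower than 7% → no reduction. → 7%.
Sum: 22% + 9% + 31% + 7% = 69%.

69%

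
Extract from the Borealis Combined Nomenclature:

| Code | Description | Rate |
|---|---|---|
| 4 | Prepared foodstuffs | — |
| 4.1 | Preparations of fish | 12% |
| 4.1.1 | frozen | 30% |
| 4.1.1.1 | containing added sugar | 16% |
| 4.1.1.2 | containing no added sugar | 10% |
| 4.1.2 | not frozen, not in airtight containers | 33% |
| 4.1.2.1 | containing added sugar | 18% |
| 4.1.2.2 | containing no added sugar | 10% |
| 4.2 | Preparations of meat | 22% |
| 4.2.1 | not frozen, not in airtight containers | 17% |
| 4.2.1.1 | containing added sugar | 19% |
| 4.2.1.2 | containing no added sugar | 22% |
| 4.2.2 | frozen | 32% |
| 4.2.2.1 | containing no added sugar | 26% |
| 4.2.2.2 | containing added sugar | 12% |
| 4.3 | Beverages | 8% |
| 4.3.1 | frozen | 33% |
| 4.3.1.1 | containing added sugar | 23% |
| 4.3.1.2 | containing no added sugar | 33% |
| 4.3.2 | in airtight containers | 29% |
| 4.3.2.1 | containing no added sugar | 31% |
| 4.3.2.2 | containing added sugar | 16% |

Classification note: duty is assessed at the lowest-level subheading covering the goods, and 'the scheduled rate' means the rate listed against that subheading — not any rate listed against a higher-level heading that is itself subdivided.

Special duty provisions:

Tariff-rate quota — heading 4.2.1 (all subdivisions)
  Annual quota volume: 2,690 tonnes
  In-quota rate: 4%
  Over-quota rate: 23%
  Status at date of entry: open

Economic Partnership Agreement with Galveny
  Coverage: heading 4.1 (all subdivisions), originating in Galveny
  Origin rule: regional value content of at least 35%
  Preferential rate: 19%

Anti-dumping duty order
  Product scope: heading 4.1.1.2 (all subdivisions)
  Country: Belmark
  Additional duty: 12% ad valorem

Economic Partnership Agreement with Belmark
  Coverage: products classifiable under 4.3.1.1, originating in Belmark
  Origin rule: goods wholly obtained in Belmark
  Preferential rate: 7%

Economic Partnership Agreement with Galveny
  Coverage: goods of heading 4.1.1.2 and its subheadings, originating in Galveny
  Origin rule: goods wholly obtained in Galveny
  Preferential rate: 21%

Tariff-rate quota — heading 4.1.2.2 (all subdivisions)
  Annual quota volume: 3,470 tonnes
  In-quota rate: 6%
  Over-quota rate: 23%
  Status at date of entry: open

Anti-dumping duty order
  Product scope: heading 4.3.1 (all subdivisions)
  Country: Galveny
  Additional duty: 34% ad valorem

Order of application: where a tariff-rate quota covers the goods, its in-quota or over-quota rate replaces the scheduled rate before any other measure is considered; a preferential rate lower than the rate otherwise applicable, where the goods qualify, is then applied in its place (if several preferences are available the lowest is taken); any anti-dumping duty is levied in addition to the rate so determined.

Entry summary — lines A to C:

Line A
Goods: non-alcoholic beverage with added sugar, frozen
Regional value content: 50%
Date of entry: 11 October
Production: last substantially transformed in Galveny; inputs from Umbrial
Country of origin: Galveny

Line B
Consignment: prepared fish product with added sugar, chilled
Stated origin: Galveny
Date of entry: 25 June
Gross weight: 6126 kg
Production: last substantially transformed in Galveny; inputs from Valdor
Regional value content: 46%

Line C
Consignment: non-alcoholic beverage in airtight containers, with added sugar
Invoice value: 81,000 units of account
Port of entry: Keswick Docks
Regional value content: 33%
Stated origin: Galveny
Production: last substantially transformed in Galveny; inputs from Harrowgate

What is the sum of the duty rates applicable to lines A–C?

91%

Line A: non-alcoholic beverage → 4.3; frozen → 4.3.1; with added sugar → 4.3.1.1. Scheduled 23%. Galveny agreement on 4.1: 4.3.1.1 not covered; Galveny agreement on 4.1.1.2: 4.3.1.1 not covered; anti-dumping (Galveny, 4.3.1): +34%; total 23% + 34% = 57%. → 57%.
Line B: prepared fish product → 4.1; chilled → 4.1.2; with added sugar → 4.1.2.1. Scheduled 18%. Galveny agreement on 4.1: RVC ≥ 35% → 19% available; Galveny agreement on 4.1.1.2: 4.1.2.1 not covered; preference 19% not lower than 18% → no reduction. → 18%.
Line C: non-alcoholic beverage → 4.3; in airtight containers → 4.3.2; with added sugar → 4.3.2.2. Scheduled 16%. Galveny agreement on 4.1: 4.3.2.2 not covered; Galveny agreement on 4.1.1.2: 4.3.2.2 not covered. → 16%.
Sum: 57% + 18% + 16% = 91%.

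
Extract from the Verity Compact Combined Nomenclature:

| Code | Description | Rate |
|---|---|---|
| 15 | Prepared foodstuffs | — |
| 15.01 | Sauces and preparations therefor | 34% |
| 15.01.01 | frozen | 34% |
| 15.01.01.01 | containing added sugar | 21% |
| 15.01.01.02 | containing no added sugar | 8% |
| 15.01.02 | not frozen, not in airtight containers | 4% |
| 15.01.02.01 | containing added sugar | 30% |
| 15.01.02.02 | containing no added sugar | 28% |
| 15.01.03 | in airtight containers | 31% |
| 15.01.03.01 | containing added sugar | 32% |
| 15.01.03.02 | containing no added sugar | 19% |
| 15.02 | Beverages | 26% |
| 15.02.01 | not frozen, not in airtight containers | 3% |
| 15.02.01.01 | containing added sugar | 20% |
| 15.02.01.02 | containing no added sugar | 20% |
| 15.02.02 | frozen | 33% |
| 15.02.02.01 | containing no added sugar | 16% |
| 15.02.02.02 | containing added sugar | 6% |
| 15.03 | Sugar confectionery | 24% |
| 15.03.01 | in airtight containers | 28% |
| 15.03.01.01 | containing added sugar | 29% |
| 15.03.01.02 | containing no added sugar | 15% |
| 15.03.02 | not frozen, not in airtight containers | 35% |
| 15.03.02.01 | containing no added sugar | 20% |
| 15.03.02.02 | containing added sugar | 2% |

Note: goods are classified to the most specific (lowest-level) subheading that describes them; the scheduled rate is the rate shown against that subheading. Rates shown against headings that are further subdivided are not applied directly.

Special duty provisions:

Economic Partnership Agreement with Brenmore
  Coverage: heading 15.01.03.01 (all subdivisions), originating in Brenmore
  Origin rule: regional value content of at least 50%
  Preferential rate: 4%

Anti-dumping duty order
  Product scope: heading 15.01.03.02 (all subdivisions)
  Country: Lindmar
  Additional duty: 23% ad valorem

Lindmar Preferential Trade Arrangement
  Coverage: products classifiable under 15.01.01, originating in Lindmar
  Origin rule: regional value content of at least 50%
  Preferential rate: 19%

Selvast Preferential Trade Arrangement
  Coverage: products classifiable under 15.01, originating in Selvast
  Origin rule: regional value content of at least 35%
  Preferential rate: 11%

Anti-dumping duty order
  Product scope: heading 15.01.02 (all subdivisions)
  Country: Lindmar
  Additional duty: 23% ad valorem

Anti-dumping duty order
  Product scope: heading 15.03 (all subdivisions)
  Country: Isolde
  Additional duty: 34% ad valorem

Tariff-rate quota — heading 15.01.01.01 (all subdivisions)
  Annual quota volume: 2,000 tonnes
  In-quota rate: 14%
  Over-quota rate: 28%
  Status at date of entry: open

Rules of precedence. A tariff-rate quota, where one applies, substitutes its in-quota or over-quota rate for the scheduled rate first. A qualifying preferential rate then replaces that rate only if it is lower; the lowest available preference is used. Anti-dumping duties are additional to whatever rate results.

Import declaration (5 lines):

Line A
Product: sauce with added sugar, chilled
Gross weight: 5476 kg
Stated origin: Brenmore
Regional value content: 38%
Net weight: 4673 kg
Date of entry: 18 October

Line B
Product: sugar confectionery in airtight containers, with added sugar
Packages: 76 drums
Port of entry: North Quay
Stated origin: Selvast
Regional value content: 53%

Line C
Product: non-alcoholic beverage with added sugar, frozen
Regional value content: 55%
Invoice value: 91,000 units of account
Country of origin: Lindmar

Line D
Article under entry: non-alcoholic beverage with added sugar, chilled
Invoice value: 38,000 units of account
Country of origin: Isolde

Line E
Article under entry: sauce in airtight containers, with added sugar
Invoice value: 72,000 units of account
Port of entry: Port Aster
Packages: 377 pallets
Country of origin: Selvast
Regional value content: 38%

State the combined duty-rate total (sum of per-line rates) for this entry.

96%

Line A: sauce → 15.01; chilled → 15.01.02; with added sugar → 15.01.02.01. Scheduled 30%. Brenmore agreement on 15.01.03.01: 15.01.02.01 not covered. → 30%.
Line B: sugar confectionery → 15.03; in airtight containers → 15.03.01; with added sugar → 15.03.01.01. Scheduled 29%. Selvast agreement on 15.01: 15.03.01.01 not covered. → 29%.
Line C: non-alcoholic beverage → 15.02; frozen → 15.02.02; with added sugar → 15.02.02.02. Scheduled 6%. Lindmar agreement on 15.01.01: 15.02.02.02 not covered. → 6%.
Line D: non-alcoholic beverage → 15.02; chilled → 15.02.01; with added sugar → 15.02.01.01. Scheduled 20%. No special measure applies. → 20%.
Line E: sauce → 15.01; in airtight containers → 15.01.03; with added sugar → 15.01.03.01. Scheduled 32%. Selvast agreement on 15.01: RVC ≥ 35% → 11% available; preferential 11%. → 11%.
Sum: 30% + 29% + 6% + 20% + 11% = 96%.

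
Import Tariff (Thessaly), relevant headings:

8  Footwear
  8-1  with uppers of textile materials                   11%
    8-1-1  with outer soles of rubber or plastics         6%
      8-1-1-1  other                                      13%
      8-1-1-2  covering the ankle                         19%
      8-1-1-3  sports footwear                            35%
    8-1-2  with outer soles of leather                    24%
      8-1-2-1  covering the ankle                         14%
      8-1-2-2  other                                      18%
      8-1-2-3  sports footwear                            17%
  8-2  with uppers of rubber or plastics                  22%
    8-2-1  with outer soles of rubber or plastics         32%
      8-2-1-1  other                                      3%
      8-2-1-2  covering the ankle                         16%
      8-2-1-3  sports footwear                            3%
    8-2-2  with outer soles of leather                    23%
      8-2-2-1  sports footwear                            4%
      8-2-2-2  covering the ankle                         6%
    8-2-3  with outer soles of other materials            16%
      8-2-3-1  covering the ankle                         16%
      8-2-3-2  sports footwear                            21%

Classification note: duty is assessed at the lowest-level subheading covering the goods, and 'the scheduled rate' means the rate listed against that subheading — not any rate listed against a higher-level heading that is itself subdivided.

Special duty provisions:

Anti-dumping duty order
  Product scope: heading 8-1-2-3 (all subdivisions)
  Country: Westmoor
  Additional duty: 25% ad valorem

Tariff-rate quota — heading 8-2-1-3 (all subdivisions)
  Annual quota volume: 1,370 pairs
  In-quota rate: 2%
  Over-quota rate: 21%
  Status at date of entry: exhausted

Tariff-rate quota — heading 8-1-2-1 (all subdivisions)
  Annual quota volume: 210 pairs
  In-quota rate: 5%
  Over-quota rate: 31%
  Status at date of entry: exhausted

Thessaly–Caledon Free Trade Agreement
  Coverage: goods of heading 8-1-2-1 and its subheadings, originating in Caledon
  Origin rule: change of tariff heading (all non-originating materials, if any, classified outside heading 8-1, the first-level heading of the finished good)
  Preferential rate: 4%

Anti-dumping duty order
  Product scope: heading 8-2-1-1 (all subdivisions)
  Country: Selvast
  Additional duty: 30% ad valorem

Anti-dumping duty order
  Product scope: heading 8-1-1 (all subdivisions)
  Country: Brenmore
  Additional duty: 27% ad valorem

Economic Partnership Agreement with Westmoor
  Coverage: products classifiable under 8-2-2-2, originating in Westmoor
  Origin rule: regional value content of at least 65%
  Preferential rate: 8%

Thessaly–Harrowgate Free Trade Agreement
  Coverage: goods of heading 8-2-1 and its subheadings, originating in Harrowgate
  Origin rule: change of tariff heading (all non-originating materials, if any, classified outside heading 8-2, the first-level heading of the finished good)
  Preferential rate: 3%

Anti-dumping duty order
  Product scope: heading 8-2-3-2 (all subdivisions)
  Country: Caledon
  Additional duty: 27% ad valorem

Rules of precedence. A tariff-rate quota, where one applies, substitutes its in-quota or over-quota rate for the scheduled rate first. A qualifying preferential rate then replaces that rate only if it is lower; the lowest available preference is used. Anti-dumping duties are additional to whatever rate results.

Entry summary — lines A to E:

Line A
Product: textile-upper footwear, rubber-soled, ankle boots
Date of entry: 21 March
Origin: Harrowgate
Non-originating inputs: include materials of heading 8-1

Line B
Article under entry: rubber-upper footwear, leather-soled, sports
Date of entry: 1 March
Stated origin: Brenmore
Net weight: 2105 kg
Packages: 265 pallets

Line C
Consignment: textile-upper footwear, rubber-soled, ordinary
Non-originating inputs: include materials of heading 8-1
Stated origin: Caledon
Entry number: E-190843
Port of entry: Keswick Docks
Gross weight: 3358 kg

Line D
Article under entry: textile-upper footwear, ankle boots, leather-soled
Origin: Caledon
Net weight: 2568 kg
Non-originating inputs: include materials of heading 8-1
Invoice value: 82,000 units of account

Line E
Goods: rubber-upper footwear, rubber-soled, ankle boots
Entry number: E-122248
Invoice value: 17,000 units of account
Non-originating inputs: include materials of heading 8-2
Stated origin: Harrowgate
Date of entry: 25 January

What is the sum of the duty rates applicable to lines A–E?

Line A: textile-upper → 8-1; rubber-soled → 8-1-1; ankle boots → 8-1-1-2. Scheduled 19%. Harrowgate agreement on 8-2-1: 8-1-1-2 not covered. → 19%.
Line B: rubber-upper → 8-2; leather-soled → 8-2-2; sports → 8-2-2-1. Scheduled 4%. No special measure applies. → 4%.
Line C: textile-upper → 8-1; rubber-soled → 8-1-1; ordinary → 8-1-1-1. Scheduled 13%. Caledon agreement on 8-1-2-1: 8-1-1-1 not covered. → 13%.
Line D: textile-upper → 8-1; leather-soled → 8-1-2; ankle boots → 8-1-2-1. Scheduled 14%. quota on 8-1-2-1 exhausted → over-quota 31%; Caledon agreement on 8-1-2-1: CTH not met. → 31%.
Line E: rubber-upper → 8-2; rubber-soled → 8-2-1; ankle boots → 8-2-1-2. Scheduled 16%. Harrowgate agreement on 8-2-1: CTH not met. → 16%.
Sum: 19% + 4% + 13% + 31% + 16% = 83%.

83%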